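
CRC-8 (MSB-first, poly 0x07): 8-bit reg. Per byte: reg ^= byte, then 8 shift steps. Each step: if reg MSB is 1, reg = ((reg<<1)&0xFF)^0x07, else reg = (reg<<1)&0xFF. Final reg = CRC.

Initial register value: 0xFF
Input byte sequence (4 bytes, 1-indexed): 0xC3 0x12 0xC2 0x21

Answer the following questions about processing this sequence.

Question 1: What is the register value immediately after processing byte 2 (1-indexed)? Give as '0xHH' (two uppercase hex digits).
After byte 1 (0xC3): reg=0xB4
After byte 2 (0x12): reg=0x7B

Answer: 0x7B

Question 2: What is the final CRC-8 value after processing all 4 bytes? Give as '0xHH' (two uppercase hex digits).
After byte 1 (0xC3): reg=0xB4
After byte 2 (0x12): reg=0x7B
After byte 3 (0xC2): reg=0x26
After byte 4 (0x21): reg=0x15

Answer: 0x15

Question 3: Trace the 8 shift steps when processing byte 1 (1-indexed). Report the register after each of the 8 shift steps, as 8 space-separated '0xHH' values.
Answer: 0x78 0xF0 0xE7 0xC9 0x95 0x2D 0x5A 0xB4

Derivation:
Register before byte 1: 0xFF
After XOR with byte 0xC3: 0x3C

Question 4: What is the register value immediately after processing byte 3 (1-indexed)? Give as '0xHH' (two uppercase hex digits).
After byte 1 (0xC3): reg=0xB4
After byte 2 (0x12): reg=0x7B
After byte 3 (0xC2): reg=0x26

Answer: 0x26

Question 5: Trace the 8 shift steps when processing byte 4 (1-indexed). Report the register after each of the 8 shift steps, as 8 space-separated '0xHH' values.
After byte 1 (0xC3): reg=0xB4
After byte 2 (0x12): reg=0x7B
After byte 3 (0xC2): reg=0x26
Register before byte 4: 0x26
After XOR with byte 0x21: 0x07

Answer: 0x0E 0x1C 0x38 0x70 0xE0 0xC7 0x89 0x15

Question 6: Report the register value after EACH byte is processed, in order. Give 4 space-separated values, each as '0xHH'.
0xB4 0x7B 0x26 0x15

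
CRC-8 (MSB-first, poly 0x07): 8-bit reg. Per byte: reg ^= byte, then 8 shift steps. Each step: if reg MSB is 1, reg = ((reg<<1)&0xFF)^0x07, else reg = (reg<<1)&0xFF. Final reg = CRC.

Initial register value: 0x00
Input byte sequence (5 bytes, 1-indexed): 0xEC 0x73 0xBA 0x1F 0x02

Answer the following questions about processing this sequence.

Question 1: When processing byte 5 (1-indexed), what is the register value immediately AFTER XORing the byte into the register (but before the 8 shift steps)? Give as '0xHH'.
Answer: 0xC4

Derivation:
Register before byte 5: 0xC6
Byte 5: 0x02
0xC6 XOR 0x02 = 0xC4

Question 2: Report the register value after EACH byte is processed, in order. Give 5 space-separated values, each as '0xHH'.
0x8A 0xE1 0x86 0xC6 0x52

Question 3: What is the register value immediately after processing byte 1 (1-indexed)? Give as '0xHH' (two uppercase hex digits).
Answer: 0x8A

Derivation:
After byte 1 (0xEC): reg=0x8A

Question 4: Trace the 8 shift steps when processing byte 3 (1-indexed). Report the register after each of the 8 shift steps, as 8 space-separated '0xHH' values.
Answer: 0xB6 0x6B 0xD6 0xAB 0x51 0xA2 0x43 0x86

Derivation:
After byte 1 (0xEC): reg=0x8A
After byte 2 (0x73): reg=0xE1
Register before byte 3: 0xE1
After XOR with byte 0xBA: 0x5B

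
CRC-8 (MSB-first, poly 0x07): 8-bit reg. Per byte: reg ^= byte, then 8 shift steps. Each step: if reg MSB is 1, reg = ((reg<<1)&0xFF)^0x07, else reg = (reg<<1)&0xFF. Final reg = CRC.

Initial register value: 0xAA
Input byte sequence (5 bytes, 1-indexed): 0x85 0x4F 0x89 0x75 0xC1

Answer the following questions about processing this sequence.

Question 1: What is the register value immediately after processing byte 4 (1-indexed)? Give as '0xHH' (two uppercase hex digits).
Answer: 0x9A

Derivation:
After byte 1 (0x85): reg=0xCD
After byte 2 (0x4F): reg=0x87
After byte 3 (0x89): reg=0x2A
After byte 4 (0x75): reg=0x9A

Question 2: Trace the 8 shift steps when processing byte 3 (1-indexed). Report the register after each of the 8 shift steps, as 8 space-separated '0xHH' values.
Answer: 0x1C 0x38 0x70 0xE0 0xC7 0x89 0x15 0x2A

Derivation:
After byte 1 (0x85): reg=0xCD
After byte 2 (0x4F): reg=0x87
Register before byte 3: 0x87
After XOR with byte 0x89: 0x0E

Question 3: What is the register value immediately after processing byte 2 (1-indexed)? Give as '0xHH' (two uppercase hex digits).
Answer: 0x87

Derivation:
After byte 1 (0x85): reg=0xCD
After byte 2 (0x4F): reg=0x87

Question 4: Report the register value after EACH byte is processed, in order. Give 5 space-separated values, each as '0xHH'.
0xCD 0x87 0x2A 0x9A 0x86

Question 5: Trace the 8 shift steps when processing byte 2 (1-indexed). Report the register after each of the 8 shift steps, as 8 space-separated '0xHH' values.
After byte 1 (0x85): reg=0xCD
Register before byte 2: 0xCD
After XOR with byte 0x4F: 0x82

Answer: 0x03 0x06 0x0C 0x18 0x30 0x60 0xC0 0x87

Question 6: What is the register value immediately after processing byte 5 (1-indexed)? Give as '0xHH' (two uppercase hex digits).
After byte 1 (0x85): reg=0xCD
After byte 2 (0x4F): reg=0x87
After byte 3 (0x89): reg=0x2A
After byte 4 (0x75): reg=0x9A
After byte 5 (0xC1): reg=0x86

Answer: 0x86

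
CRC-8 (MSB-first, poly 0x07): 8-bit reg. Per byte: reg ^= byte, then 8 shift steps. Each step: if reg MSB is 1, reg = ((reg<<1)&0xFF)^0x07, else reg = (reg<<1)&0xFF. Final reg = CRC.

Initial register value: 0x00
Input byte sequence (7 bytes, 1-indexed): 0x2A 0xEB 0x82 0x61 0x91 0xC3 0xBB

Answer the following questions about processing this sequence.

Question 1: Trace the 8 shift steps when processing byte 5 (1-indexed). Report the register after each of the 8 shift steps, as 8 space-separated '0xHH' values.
After byte 1 (0x2A): reg=0xD6
After byte 2 (0xEB): reg=0xB3
After byte 3 (0x82): reg=0x97
After byte 4 (0x61): reg=0xCC
Register before byte 5: 0xCC
After XOR with byte 0x91: 0x5D

Answer: 0xBA 0x73 0xE6 0xCB 0x91 0x25 0x4A 0x94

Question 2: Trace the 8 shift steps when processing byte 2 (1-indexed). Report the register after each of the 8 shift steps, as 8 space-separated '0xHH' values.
After byte 1 (0x2A): reg=0xD6
Register before byte 2: 0xD6
After XOR with byte 0xEB: 0x3D

Answer: 0x7A 0xF4 0xEF 0xD9 0xB5 0x6D 0xDA 0xB3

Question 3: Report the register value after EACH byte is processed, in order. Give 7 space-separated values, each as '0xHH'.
0xD6 0xB3 0x97 0xCC 0x94 0xA2 0x4F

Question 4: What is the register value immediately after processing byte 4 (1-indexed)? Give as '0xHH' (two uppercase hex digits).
After byte 1 (0x2A): reg=0xD6
After byte 2 (0xEB): reg=0xB3
After byte 3 (0x82): reg=0x97
After byte 4 (0x61): reg=0xCC

Answer: 0xCC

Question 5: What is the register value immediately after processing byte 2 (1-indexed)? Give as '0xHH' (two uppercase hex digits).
Answer: 0xB3

Derivation:
After byte 1 (0x2A): reg=0xD6
After byte 2 (0xEB): reg=0xB3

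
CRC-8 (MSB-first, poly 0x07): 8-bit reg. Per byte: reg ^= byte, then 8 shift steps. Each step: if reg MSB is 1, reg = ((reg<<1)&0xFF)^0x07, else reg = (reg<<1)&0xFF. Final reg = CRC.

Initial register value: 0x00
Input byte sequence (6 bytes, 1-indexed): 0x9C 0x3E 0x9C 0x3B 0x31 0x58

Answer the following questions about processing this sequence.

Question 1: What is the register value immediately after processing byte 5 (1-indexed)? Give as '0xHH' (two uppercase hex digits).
After byte 1 (0x9C): reg=0xDD
After byte 2 (0x3E): reg=0xA7
After byte 3 (0x9C): reg=0xA1
After byte 4 (0x3B): reg=0xCF
After byte 5 (0x31): reg=0xF4

Answer: 0xF4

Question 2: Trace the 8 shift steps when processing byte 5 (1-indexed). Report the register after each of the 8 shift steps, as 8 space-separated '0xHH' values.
After byte 1 (0x9C): reg=0xDD
After byte 2 (0x3E): reg=0xA7
After byte 3 (0x9C): reg=0xA1
After byte 4 (0x3B): reg=0xCF
Register before byte 5: 0xCF
After XOR with byte 0x31: 0xFE

Answer: 0xFB 0xF1 0xE5 0xCD 0x9D 0x3D 0x7A 0xF4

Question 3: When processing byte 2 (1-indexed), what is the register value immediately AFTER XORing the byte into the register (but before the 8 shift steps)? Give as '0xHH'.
Answer: 0xE3

Derivation:
Register before byte 2: 0xDD
Byte 2: 0x3E
0xDD XOR 0x3E = 0xE3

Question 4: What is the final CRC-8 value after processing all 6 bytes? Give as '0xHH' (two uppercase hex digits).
Answer: 0x4D

Derivation:
After byte 1 (0x9C): reg=0xDD
After byte 2 (0x3E): reg=0xA7
After byte 3 (0x9C): reg=0xA1
After byte 4 (0x3B): reg=0xCF
After byte 5 (0x31): reg=0xF4
After byte 6 (0x58): reg=0x4D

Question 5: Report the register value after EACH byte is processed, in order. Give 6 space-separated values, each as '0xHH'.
0xDD 0xA7 0xA1 0xCF 0xF4 0x4D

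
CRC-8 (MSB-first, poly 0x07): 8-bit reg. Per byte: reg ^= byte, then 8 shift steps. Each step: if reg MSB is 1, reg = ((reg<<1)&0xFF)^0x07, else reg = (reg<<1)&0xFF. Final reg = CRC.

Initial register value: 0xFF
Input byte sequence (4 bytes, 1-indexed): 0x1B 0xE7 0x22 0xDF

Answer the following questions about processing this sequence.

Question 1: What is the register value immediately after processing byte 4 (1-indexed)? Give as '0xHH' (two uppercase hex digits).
Answer: 0x73

Derivation:
After byte 1 (0x1B): reg=0xB2
After byte 2 (0xE7): reg=0xAC
After byte 3 (0x22): reg=0xA3
After byte 4 (0xDF): reg=0x73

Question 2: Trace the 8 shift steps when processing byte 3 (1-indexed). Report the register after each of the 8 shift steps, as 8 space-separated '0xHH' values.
Answer: 0x1B 0x36 0x6C 0xD8 0xB7 0x69 0xD2 0xA3

Derivation:
After byte 1 (0x1B): reg=0xB2
After byte 2 (0xE7): reg=0xAC
Register before byte 3: 0xAC
After XOR with byte 0x22: 0x8E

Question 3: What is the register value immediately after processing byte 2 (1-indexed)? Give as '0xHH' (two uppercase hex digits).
Answer: 0xAC

Derivation:
After byte 1 (0x1B): reg=0xB2
After byte 2 (0xE7): reg=0xAC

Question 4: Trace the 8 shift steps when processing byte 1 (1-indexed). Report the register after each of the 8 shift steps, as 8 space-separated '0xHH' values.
Answer: 0xCF 0x99 0x35 0x6A 0xD4 0xAF 0x59 0xB2

Derivation:
Register before byte 1: 0xFF
After XOR with byte 0x1B: 0xE4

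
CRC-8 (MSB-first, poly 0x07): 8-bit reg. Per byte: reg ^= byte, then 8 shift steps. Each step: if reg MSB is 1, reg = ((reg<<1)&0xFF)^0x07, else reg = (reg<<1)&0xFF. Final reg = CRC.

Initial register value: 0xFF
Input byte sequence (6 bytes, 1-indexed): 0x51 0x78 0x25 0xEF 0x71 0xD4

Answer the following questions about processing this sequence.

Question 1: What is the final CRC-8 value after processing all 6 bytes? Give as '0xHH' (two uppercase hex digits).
After byte 1 (0x51): reg=0x43
After byte 2 (0x78): reg=0xA1
After byte 3 (0x25): reg=0x95
After byte 4 (0xEF): reg=0x61
After byte 5 (0x71): reg=0x70
After byte 6 (0xD4): reg=0x75

Answer: 0x75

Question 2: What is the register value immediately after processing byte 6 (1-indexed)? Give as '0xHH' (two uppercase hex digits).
Answer: 0x75

Derivation:
After byte 1 (0x51): reg=0x43
After byte 2 (0x78): reg=0xA1
After byte 3 (0x25): reg=0x95
After byte 4 (0xEF): reg=0x61
After byte 5 (0x71): reg=0x70
After byte 6 (0xD4): reg=0x75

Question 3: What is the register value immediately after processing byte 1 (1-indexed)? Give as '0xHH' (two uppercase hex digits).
Answer: 0x43

Derivation:
After byte 1 (0x51): reg=0x43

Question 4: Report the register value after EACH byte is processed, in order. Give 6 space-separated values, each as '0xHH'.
0x43 0xA1 0x95 0x61 0x70 0x75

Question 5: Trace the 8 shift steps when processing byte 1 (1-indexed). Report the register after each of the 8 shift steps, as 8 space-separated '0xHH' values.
Answer: 0x5B 0xB6 0x6B 0xD6 0xAB 0x51 0xA2 0x43

Derivation:
Register before byte 1: 0xFF
After XOR with byte 0x51: 0xAE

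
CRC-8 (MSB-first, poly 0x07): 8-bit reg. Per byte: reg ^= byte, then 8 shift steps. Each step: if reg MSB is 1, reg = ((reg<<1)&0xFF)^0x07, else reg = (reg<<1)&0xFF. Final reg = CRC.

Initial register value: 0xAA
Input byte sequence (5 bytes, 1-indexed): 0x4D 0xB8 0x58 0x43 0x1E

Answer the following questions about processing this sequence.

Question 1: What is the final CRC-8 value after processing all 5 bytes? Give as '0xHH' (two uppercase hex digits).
After byte 1 (0x4D): reg=0xBB
After byte 2 (0xB8): reg=0x09
After byte 3 (0x58): reg=0xB0
After byte 4 (0x43): reg=0xD7
After byte 5 (0x1E): reg=0x71

Answer: 0x71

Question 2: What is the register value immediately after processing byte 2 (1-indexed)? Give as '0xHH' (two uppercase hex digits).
Answer: 0x09

Derivation:
After byte 1 (0x4D): reg=0xBB
After byte 2 (0xB8): reg=0x09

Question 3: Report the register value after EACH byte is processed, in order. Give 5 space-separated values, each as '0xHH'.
0xBB 0x09 0xB0 0xD7 0x71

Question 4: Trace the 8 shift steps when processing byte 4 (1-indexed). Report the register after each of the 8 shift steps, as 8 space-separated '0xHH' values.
After byte 1 (0x4D): reg=0xBB
After byte 2 (0xB8): reg=0x09
After byte 3 (0x58): reg=0xB0
Register before byte 4: 0xB0
After XOR with byte 0x43: 0xF3

Answer: 0xE1 0xC5 0x8D 0x1D 0x3A 0x74 0xE8 0xD7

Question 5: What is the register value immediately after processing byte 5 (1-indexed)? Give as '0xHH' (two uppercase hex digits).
Answer: 0x71

Derivation:
After byte 1 (0x4D): reg=0xBB
After byte 2 (0xB8): reg=0x09
After byte 3 (0x58): reg=0xB0
After byte 4 (0x43): reg=0xD7
After byte 5 (0x1E): reg=0x71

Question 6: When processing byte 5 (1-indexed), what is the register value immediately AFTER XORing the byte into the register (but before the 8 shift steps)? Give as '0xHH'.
Answer: 0xC9

Derivation:
Register before byte 5: 0xD7
Byte 5: 0x1E
0xD7 XOR 0x1E = 0xC9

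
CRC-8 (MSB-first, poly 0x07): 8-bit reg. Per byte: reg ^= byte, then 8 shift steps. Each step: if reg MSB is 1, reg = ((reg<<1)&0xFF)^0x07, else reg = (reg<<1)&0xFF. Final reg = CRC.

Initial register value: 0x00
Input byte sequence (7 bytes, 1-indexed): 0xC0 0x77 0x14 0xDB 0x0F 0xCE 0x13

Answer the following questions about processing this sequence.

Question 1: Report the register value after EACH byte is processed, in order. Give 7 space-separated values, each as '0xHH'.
0x4E 0xAF 0x28 0xD7 0x06 0x76 0x3C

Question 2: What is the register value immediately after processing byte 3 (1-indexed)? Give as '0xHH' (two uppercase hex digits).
After byte 1 (0xC0): reg=0x4E
After byte 2 (0x77): reg=0xAF
After byte 3 (0x14): reg=0x28

Answer: 0x28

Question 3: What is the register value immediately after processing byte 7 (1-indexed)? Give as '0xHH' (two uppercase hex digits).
After byte 1 (0xC0): reg=0x4E
After byte 2 (0x77): reg=0xAF
After byte 3 (0x14): reg=0x28
After byte 4 (0xDB): reg=0xD7
After byte 5 (0x0F): reg=0x06
After byte 6 (0xCE): reg=0x76
After byte 7 (0x13): reg=0x3C

Answer: 0x3C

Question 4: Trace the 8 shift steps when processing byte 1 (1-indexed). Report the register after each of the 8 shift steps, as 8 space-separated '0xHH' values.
Answer: 0x87 0x09 0x12 0x24 0x48 0x90 0x27 0x4E

Derivation:
Register before byte 1: 0x00
After XOR with byte 0xC0: 0xC0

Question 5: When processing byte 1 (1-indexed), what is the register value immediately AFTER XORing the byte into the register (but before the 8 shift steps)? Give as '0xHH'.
Answer: 0xC0

Derivation:
Register before byte 1: 0x00
Byte 1: 0xC0
0x00 XOR 0xC0 = 0xC0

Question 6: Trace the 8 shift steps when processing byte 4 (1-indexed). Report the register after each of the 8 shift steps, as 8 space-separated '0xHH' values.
Answer: 0xE1 0xC5 0x8D 0x1D 0x3A 0x74 0xE8 0xD7

Derivation:
After byte 1 (0xC0): reg=0x4E
After byte 2 (0x77): reg=0xAF
After byte 3 (0x14): reg=0x28
Register before byte 4: 0x28
After XOR with byte 0xDB: 0xF3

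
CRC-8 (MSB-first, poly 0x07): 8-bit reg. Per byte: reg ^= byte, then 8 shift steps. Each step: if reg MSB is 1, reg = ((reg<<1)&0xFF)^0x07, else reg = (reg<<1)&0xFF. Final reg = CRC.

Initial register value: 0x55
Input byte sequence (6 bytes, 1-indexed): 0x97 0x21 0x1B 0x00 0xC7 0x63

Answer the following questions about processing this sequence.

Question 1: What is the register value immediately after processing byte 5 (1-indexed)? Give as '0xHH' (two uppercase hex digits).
After byte 1 (0x97): reg=0x40
After byte 2 (0x21): reg=0x20
After byte 3 (0x1B): reg=0xA1
After byte 4 (0x00): reg=0x6E
After byte 5 (0xC7): reg=0x56

Answer: 0x56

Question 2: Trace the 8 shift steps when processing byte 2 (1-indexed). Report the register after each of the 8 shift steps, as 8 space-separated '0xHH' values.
After byte 1 (0x97): reg=0x40
Register before byte 2: 0x40
After XOR with byte 0x21: 0x61

Answer: 0xC2 0x83 0x01 0x02 0x04 0x08 0x10 0x20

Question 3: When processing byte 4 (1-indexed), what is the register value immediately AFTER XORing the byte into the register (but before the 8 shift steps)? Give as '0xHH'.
Register before byte 4: 0xA1
Byte 4: 0x00
0xA1 XOR 0x00 = 0xA1

Answer: 0xA1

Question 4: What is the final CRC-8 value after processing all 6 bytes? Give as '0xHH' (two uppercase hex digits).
After byte 1 (0x97): reg=0x40
After byte 2 (0x21): reg=0x20
After byte 3 (0x1B): reg=0xA1
After byte 4 (0x00): reg=0x6E
After byte 5 (0xC7): reg=0x56
After byte 6 (0x63): reg=0x8B

Answer: 0x8B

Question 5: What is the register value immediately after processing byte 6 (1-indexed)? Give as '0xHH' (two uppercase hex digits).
Answer: 0x8B

Derivation:
After byte 1 (0x97): reg=0x40
After byte 2 (0x21): reg=0x20
After byte 3 (0x1B): reg=0xA1
After byte 4 (0x00): reg=0x6E
After byte 5 (0xC7): reg=0x56
After byte 6 (0x63): reg=0x8B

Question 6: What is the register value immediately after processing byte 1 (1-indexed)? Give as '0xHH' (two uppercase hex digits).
Answer: 0x40

Derivation:
After byte 1 (0x97): reg=0x40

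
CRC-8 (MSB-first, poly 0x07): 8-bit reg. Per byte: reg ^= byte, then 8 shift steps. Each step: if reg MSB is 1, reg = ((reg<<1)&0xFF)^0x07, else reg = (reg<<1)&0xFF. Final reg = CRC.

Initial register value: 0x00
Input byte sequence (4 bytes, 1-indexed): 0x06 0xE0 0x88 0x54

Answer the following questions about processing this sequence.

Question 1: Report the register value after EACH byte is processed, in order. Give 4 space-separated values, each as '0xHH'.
0x12 0xD0 0x8F 0x0F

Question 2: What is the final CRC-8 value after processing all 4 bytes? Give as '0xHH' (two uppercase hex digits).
After byte 1 (0x06): reg=0x12
After byte 2 (0xE0): reg=0xD0
After byte 3 (0x88): reg=0x8F
After byte 4 (0x54): reg=0x0F

Answer: 0x0F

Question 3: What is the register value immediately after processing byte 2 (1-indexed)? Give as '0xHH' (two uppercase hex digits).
After byte 1 (0x06): reg=0x12
After byte 2 (0xE0): reg=0xD0

Answer: 0xD0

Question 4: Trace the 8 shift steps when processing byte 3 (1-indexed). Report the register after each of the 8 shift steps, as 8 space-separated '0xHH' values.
After byte 1 (0x06): reg=0x12
After byte 2 (0xE0): reg=0xD0
Register before byte 3: 0xD0
After XOR with byte 0x88: 0x58

Answer: 0xB0 0x67 0xCE 0x9B 0x31 0x62 0xC4 0x8F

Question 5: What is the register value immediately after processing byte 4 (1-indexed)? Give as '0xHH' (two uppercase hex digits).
After byte 1 (0x06): reg=0x12
After byte 2 (0xE0): reg=0xD0
After byte 3 (0x88): reg=0x8F
After byte 4 (0x54): reg=0x0F

Answer: 0x0F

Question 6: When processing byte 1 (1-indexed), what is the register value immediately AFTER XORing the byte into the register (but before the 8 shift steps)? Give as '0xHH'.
Answer: 0x06

Derivation:
Register before byte 1: 0x00
Byte 1: 0x06
0x00 XOR 0x06 = 0x06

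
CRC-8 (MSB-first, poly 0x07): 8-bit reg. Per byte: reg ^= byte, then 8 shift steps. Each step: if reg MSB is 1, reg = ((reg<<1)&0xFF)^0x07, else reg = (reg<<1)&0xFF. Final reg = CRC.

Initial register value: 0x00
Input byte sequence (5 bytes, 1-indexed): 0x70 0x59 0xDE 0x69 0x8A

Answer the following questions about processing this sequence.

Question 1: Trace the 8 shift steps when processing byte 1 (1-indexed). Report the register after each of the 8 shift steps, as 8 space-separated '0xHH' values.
Register before byte 1: 0x00
After XOR with byte 0x70: 0x70

Answer: 0xE0 0xC7 0x89 0x15 0x2A 0x54 0xA8 0x57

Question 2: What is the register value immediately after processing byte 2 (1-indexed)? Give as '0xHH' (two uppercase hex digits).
After byte 1 (0x70): reg=0x57
After byte 2 (0x59): reg=0x2A

Answer: 0x2A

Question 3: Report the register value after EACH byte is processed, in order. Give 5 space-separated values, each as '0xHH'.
0x57 0x2A 0xC2 0x58 0x30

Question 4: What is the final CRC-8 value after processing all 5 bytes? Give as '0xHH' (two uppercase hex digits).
Answer: 0x30

Derivation:
After byte 1 (0x70): reg=0x57
After byte 2 (0x59): reg=0x2A
After byte 3 (0xDE): reg=0xC2
After byte 4 (0x69): reg=0x58
After byte 5 (0x8A): reg=0x30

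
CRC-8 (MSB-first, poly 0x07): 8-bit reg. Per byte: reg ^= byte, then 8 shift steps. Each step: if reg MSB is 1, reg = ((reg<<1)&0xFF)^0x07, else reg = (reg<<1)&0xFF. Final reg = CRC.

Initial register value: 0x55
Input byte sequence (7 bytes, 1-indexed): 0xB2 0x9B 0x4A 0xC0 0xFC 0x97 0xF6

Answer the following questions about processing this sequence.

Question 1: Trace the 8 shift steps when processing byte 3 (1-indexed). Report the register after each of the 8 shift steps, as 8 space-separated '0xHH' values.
After byte 1 (0xB2): reg=0xBB
After byte 2 (0x9B): reg=0xE0
Register before byte 3: 0xE0
After XOR with byte 0x4A: 0xAA

Answer: 0x53 0xA6 0x4B 0x96 0x2B 0x56 0xAC 0x5F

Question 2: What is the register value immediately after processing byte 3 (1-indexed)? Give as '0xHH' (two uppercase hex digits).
After byte 1 (0xB2): reg=0xBB
After byte 2 (0x9B): reg=0xE0
After byte 3 (0x4A): reg=0x5F

Answer: 0x5F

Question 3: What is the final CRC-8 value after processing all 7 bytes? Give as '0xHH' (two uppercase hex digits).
Answer: 0x54

Derivation:
After byte 1 (0xB2): reg=0xBB
After byte 2 (0x9B): reg=0xE0
After byte 3 (0x4A): reg=0x5F
After byte 4 (0xC0): reg=0xD4
After byte 5 (0xFC): reg=0xD8
After byte 6 (0x97): reg=0xEA
After byte 7 (0xF6): reg=0x54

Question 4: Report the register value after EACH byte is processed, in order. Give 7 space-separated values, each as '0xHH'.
0xBB 0xE0 0x5F 0xD4 0xD8 0xEA 0x54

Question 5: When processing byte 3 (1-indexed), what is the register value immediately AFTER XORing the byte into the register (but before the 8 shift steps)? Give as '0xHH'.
Register before byte 3: 0xE0
Byte 3: 0x4A
0xE0 XOR 0x4A = 0xAA

Answer: 0xAA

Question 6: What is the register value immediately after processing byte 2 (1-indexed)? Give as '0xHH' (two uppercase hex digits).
After byte 1 (0xB2): reg=0xBB
After byte 2 (0x9B): reg=0xE0

Answer: 0xE0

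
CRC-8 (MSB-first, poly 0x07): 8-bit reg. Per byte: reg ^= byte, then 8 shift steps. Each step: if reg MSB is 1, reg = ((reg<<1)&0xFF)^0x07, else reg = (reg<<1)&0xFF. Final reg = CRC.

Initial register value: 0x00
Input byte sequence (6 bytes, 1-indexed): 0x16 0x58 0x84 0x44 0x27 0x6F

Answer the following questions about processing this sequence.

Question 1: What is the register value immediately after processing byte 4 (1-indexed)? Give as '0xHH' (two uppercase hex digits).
After byte 1 (0x16): reg=0x62
After byte 2 (0x58): reg=0xA6
After byte 3 (0x84): reg=0xEE
After byte 4 (0x44): reg=0x5F

Answer: 0x5F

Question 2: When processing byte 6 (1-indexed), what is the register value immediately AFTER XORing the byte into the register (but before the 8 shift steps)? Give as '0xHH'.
Register before byte 6: 0x6F
Byte 6: 0x6F
0x6F XOR 0x6F = 0x00

Answer: 0x00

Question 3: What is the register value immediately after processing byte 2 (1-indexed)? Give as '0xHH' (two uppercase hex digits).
Answer: 0xA6

Derivation:
After byte 1 (0x16): reg=0x62
After byte 2 (0x58): reg=0xA6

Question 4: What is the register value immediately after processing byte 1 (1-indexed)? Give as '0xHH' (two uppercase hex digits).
After byte 1 (0x16): reg=0x62

Answer: 0x62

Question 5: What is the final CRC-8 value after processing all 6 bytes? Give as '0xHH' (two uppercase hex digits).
Answer: 0x00

Derivation:
After byte 1 (0x16): reg=0x62
After byte 2 (0x58): reg=0xA6
After byte 3 (0x84): reg=0xEE
After byte 4 (0x44): reg=0x5F
After byte 5 (0x27): reg=0x6F
After byte 6 (0x6F): reg=0x00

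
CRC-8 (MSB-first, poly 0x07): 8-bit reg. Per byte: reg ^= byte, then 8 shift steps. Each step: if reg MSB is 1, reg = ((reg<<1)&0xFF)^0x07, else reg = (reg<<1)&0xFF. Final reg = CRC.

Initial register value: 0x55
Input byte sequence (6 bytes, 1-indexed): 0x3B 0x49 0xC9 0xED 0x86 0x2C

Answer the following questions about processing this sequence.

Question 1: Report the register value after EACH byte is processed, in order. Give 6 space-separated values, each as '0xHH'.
0x0D 0xDB 0x7E 0xF0 0x45 0x18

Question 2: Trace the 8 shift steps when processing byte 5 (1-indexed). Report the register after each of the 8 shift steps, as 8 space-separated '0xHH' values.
Answer: 0xEC 0xDF 0xB9 0x75 0xEA 0xD3 0xA1 0x45

Derivation:
After byte 1 (0x3B): reg=0x0D
After byte 2 (0x49): reg=0xDB
After byte 3 (0xC9): reg=0x7E
After byte 4 (0xED): reg=0xF0
Register before byte 5: 0xF0
After XOR with byte 0x86: 0x76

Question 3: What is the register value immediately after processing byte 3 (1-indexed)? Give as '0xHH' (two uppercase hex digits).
Answer: 0x7E

Derivation:
After byte 1 (0x3B): reg=0x0D
After byte 2 (0x49): reg=0xDB
After byte 3 (0xC9): reg=0x7E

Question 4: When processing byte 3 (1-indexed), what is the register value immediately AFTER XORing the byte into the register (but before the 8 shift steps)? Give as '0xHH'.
Register before byte 3: 0xDB
Byte 3: 0xC9
0xDB XOR 0xC9 = 0x12

Answer: 0x12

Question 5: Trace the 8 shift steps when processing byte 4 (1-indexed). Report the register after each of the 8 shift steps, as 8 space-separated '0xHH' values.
Answer: 0x21 0x42 0x84 0x0F 0x1E 0x3C 0x78 0xF0

Derivation:
After byte 1 (0x3B): reg=0x0D
After byte 2 (0x49): reg=0xDB
After byte 3 (0xC9): reg=0x7E
Register before byte 4: 0x7E
After XOR with byte 0xED: 0x93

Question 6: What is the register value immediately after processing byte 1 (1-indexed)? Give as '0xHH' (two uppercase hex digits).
Answer: 0x0D

Derivation:
After byte 1 (0x3B): reg=0x0D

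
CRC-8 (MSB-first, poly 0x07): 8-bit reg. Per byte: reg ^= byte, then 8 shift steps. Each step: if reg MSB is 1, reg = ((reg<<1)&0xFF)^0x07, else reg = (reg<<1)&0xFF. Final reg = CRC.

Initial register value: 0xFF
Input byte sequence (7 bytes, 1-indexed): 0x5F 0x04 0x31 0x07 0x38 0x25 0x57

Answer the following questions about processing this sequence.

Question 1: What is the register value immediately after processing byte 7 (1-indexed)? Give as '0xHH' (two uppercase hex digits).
Answer: 0x24

Derivation:
After byte 1 (0x5F): reg=0x69
After byte 2 (0x04): reg=0x04
After byte 3 (0x31): reg=0x8B
After byte 4 (0x07): reg=0xAD
After byte 5 (0x38): reg=0xE2
After byte 6 (0x25): reg=0x5B
After byte 7 (0x57): reg=0x24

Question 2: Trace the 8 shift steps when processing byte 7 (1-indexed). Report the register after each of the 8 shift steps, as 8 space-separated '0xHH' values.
Answer: 0x18 0x30 0x60 0xC0 0x87 0x09 0x12 0x24

Derivation:
After byte 1 (0x5F): reg=0x69
After byte 2 (0x04): reg=0x04
After byte 3 (0x31): reg=0x8B
After byte 4 (0x07): reg=0xAD
After byte 5 (0x38): reg=0xE2
After byte 6 (0x25): reg=0x5B
Register before byte 7: 0x5B
After XOR with byte 0x57: 0x0C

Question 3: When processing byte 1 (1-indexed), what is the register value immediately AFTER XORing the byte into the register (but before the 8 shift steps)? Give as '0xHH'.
Answer: 0xA0

Derivation:
Register before byte 1: 0xFF
Byte 1: 0x5F
0xFF XOR 0x5F = 0xA0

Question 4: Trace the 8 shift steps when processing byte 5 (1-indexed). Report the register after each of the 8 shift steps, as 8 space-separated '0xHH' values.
Answer: 0x2D 0x5A 0xB4 0x6F 0xDE 0xBB 0x71 0xE2

Derivation:
After byte 1 (0x5F): reg=0x69
After byte 2 (0x04): reg=0x04
After byte 3 (0x31): reg=0x8B
After byte 4 (0x07): reg=0xAD
Register before byte 5: 0xAD
After XOR with byte 0x38: 0x95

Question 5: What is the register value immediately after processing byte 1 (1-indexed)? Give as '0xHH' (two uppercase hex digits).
Answer: 0x69

Derivation:
After byte 1 (0x5F): reg=0x69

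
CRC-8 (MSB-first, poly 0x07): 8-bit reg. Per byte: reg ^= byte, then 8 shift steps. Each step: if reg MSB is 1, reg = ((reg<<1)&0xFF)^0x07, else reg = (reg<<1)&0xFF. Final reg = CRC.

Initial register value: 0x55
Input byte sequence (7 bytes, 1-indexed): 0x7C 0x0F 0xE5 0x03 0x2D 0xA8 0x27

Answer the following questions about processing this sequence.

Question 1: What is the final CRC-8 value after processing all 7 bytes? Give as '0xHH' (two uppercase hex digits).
After byte 1 (0x7C): reg=0xDF
After byte 2 (0x0F): reg=0x3E
After byte 3 (0xE5): reg=0x0F
After byte 4 (0x03): reg=0x24
After byte 5 (0x2D): reg=0x3F
After byte 6 (0xA8): reg=0xEC
After byte 7 (0x27): reg=0x7F

Answer: 0x7F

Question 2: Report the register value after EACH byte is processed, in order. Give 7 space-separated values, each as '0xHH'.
0xDF 0x3E 0x0F 0x24 0x3F 0xEC 0x7F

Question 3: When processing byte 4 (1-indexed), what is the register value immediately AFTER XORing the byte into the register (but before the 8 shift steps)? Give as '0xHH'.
Answer: 0x0C

Derivation:
Register before byte 4: 0x0F
Byte 4: 0x03
0x0F XOR 0x03 = 0x0C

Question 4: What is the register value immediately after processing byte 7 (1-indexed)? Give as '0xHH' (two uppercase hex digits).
After byte 1 (0x7C): reg=0xDF
After byte 2 (0x0F): reg=0x3E
After byte 3 (0xE5): reg=0x0F
After byte 4 (0x03): reg=0x24
After byte 5 (0x2D): reg=0x3F
After byte 6 (0xA8): reg=0xEC
After byte 7 (0x27): reg=0x7F

Answer: 0x7F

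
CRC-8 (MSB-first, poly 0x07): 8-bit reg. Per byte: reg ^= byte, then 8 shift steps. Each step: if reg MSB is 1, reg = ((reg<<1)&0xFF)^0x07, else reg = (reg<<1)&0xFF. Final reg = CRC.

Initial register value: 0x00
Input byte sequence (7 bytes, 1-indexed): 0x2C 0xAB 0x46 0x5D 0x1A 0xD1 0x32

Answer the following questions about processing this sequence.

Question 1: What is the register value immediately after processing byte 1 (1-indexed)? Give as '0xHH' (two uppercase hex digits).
After byte 1 (0x2C): reg=0xC4

Answer: 0xC4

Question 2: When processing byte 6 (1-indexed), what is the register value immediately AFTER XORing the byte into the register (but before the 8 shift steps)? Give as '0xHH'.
Answer: 0x0E

Derivation:
Register before byte 6: 0xDF
Byte 6: 0xD1
0xDF XOR 0xD1 = 0x0E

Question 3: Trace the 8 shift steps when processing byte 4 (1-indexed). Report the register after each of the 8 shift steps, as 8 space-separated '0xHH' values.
Answer: 0x7B 0xF6 0xEB 0xD1 0xA5 0x4D 0x9A 0x33

Derivation:
After byte 1 (0x2C): reg=0xC4
After byte 2 (0xAB): reg=0x0A
After byte 3 (0x46): reg=0xE3
Register before byte 4: 0xE3
After XOR with byte 0x5D: 0xBE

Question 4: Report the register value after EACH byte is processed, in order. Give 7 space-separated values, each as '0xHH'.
0xC4 0x0A 0xE3 0x33 0xDF 0x2A 0x48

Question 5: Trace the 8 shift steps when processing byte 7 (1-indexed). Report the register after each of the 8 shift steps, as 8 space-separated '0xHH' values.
Answer: 0x30 0x60 0xC0 0x87 0x09 0x12 0x24 0x48

Derivation:
After byte 1 (0x2C): reg=0xC4
After byte 2 (0xAB): reg=0x0A
After byte 3 (0x46): reg=0xE3
After byte 4 (0x5D): reg=0x33
After byte 5 (0x1A): reg=0xDF
After byte 6 (0xD1): reg=0x2A
Register before byte 7: 0x2A
After XOR with byte 0x32: 0x18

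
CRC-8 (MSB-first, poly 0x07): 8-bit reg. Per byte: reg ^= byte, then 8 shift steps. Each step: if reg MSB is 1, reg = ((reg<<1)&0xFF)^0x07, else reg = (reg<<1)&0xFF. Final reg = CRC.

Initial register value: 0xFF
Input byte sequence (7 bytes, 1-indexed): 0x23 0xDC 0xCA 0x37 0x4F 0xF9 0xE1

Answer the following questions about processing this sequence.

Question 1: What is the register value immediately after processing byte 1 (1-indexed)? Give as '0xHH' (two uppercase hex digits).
Answer: 0x1A

Derivation:
After byte 1 (0x23): reg=0x1A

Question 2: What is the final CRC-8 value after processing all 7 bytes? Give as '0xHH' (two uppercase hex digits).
After byte 1 (0x23): reg=0x1A
After byte 2 (0xDC): reg=0x5C
After byte 3 (0xCA): reg=0xEB
After byte 4 (0x37): reg=0x1A
After byte 5 (0x4F): reg=0xAC
After byte 6 (0xF9): reg=0xAC
After byte 7 (0xE1): reg=0xE4

Answer: 0xE4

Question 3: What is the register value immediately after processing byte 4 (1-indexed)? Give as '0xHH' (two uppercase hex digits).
After byte 1 (0x23): reg=0x1A
After byte 2 (0xDC): reg=0x5C
After byte 3 (0xCA): reg=0xEB
After byte 4 (0x37): reg=0x1A

Answer: 0x1A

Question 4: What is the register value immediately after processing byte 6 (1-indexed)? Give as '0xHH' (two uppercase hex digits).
Answer: 0xAC

Derivation:
After byte 1 (0x23): reg=0x1A
After byte 2 (0xDC): reg=0x5C
After byte 3 (0xCA): reg=0xEB
After byte 4 (0x37): reg=0x1A
After byte 5 (0x4F): reg=0xAC
After byte 6 (0xF9): reg=0xAC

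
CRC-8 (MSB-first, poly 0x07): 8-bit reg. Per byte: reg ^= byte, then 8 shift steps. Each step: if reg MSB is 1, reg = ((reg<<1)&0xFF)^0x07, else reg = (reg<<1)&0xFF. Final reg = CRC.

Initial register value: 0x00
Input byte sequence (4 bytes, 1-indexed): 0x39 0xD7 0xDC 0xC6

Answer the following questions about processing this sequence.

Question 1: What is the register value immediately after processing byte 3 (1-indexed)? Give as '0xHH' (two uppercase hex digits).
Answer: 0x10

Derivation:
After byte 1 (0x39): reg=0xAF
After byte 2 (0xD7): reg=0x6F
After byte 3 (0xDC): reg=0x10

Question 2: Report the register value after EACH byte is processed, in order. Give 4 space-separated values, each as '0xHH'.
0xAF 0x6F 0x10 0x2C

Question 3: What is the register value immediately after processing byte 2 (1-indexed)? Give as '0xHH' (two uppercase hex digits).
Answer: 0x6F

Derivation:
After byte 1 (0x39): reg=0xAF
After byte 2 (0xD7): reg=0x6F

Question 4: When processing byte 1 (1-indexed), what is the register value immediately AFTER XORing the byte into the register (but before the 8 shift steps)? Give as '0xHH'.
Register before byte 1: 0x00
Byte 1: 0x39
0x00 XOR 0x39 = 0x39

Answer: 0x39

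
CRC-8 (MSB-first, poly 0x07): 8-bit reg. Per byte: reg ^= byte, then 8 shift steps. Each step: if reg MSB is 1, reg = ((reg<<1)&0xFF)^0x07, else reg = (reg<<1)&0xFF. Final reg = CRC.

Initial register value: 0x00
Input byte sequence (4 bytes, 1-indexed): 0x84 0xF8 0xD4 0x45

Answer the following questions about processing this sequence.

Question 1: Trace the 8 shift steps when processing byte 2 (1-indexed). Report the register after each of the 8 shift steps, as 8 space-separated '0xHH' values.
After byte 1 (0x84): reg=0x95
Register before byte 2: 0x95
After XOR with byte 0xF8: 0x6D

Answer: 0xDA 0xB3 0x61 0xC2 0x83 0x01 0x02 0x04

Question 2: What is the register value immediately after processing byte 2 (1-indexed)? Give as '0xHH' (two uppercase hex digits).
Answer: 0x04

Derivation:
After byte 1 (0x84): reg=0x95
After byte 2 (0xF8): reg=0x04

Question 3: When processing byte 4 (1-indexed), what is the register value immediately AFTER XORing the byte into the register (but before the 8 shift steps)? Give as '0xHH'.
Register before byte 4: 0x3E
Byte 4: 0x45
0x3E XOR 0x45 = 0x7B

Answer: 0x7B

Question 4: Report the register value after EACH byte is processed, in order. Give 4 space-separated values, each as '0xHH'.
0x95 0x04 0x3E 0x66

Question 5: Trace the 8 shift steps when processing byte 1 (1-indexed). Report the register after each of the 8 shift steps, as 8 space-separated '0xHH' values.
Register before byte 1: 0x00
After XOR with byte 0x84: 0x84

Answer: 0x0F 0x1E 0x3C 0x78 0xF0 0xE7 0xC9 0x95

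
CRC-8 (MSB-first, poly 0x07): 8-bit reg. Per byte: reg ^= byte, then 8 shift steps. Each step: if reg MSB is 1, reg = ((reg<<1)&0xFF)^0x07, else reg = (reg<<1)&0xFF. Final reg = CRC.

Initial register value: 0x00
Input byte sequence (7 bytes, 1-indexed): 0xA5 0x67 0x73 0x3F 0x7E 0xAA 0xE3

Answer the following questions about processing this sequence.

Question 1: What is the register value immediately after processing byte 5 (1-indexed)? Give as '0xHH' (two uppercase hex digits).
Answer: 0xB4

Derivation:
After byte 1 (0xA5): reg=0x72
After byte 2 (0x67): reg=0x6B
After byte 3 (0x73): reg=0x48
After byte 4 (0x3F): reg=0x42
After byte 5 (0x7E): reg=0xB4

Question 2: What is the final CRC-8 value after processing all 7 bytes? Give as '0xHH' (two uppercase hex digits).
After byte 1 (0xA5): reg=0x72
After byte 2 (0x67): reg=0x6B
After byte 3 (0x73): reg=0x48
After byte 4 (0x3F): reg=0x42
After byte 5 (0x7E): reg=0xB4
After byte 6 (0xAA): reg=0x5A
After byte 7 (0xE3): reg=0x26

Answer: 0x26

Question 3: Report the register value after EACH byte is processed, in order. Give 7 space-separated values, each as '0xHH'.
0x72 0x6B 0x48 0x42 0xB4 0x5A 0x26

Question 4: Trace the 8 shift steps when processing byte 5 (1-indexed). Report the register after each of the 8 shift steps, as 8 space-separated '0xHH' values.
After byte 1 (0xA5): reg=0x72
After byte 2 (0x67): reg=0x6B
After byte 3 (0x73): reg=0x48
After byte 4 (0x3F): reg=0x42
Register before byte 5: 0x42
After XOR with byte 0x7E: 0x3C

Answer: 0x78 0xF0 0xE7 0xC9 0x95 0x2D 0x5A 0xB4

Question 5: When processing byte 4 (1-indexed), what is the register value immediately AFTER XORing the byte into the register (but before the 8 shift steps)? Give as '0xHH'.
Answer: 0x77

Derivation:
Register before byte 4: 0x48
Byte 4: 0x3F
0x48 XOR 0x3F = 0x77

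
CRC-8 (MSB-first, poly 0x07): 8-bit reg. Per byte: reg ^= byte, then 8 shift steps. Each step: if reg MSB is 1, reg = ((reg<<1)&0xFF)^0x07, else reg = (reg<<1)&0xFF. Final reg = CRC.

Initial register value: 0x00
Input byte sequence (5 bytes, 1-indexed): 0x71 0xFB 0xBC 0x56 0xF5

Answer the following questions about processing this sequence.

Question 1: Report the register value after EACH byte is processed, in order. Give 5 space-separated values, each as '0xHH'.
0x50 0x58 0xB2 0xB2 0xD2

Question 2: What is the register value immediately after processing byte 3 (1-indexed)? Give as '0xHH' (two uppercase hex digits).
After byte 1 (0x71): reg=0x50
After byte 2 (0xFB): reg=0x58
After byte 3 (0xBC): reg=0xB2

Answer: 0xB2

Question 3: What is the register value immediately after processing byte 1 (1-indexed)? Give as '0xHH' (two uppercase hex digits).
After byte 1 (0x71): reg=0x50

Answer: 0x50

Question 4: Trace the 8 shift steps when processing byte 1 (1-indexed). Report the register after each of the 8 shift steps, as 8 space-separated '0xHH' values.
Answer: 0xE2 0xC3 0x81 0x05 0x0A 0x14 0x28 0x50

Derivation:
Register before byte 1: 0x00
After XOR with byte 0x71: 0x71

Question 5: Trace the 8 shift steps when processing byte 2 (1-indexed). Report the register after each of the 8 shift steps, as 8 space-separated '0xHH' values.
After byte 1 (0x71): reg=0x50
Register before byte 2: 0x50
After XOR with byte 0xFB: 0xAB

Answer: 0x51 0xA2 0x43 0x86 0x0B 0x16 0x2C 0x58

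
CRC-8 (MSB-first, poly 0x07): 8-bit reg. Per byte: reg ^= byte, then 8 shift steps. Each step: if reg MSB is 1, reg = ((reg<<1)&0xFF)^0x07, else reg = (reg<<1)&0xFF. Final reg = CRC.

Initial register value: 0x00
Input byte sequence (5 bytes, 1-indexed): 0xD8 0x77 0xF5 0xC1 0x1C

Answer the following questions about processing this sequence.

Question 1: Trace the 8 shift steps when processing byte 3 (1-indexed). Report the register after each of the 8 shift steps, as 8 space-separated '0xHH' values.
Answer: 0x4D 0x9A 0x33 0x66 0xCC 0x9F 0x39 0x72

Derivation:
After byte 1 (0xD8): reg=0x06
After byte 2 (0x77): reg=0x50
Register before byte 3: 0x50
After XOR with byte 0xF5: 0xA5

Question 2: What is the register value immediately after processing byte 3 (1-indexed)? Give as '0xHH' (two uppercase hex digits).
After byte 1 (0xD8): reg=0x06
After byte 2 (0x77): reg=0x50
After byte 3 (0xF5): reg=0x72

Answer: 0x72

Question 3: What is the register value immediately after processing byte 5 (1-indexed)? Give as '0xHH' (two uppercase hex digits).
Answer: 0x24

Derivation:
After byte 1 (0xD8): reg=0x06
After byte 2 (0x77): reg=0x50
After byte 3 (0xF5): reg=0x72
After byte 4 (0xC1): reg=0x10
After byte 5 (0x1C): reg=0x24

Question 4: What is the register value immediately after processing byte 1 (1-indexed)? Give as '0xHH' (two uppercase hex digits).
Answer: 0x06

Derivation:
After byte 1 (0xD8): reg=0x06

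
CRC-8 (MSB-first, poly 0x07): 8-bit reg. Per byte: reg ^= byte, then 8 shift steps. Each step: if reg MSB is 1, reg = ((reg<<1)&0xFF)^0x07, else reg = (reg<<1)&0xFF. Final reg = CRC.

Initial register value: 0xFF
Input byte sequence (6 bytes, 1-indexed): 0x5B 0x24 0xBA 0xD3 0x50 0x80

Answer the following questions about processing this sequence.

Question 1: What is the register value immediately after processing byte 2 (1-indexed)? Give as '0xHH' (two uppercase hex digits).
After byte 1 (0x5B): reg=0x75
After byte 2 (0x24): reg=0xB0

Answer: 0xB0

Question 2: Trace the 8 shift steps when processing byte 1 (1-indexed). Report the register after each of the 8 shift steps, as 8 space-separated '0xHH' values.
Answer: 0x4F 0x9E 0x3B 0x76 0xEC 0xDF 0xB9 0x75

Derivation:
Register before byte 1: 0xFF
After XOR with byte 0x5B: 0xA4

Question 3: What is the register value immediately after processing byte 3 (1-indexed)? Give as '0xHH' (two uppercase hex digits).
After byte 1 (0x5B): reg=0x75
After byte 2 (0x24): reg=0xB0
After byte 3 (0xBA): reg=0x36

Answer: 0x36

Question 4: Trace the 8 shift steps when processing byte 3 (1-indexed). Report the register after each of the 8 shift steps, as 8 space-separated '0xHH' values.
After byte 1 (0x5B): reg=0x75
After byte 2 (0x24): reg=0xB0
Register before byte 3: 0xB0
After XOR with byte 0xBA: 0x0A

Answer: 0x14 0x28 0x50 0xA0 0x47 0x8E 0x1B 0x36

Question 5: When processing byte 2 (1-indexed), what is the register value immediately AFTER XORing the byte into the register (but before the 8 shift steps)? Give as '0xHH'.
Answer: 0x51

Derivation:
Register before byte 2: 0x75
Byte 2: 0x24
0x75 XOR 0x24 = 0x51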